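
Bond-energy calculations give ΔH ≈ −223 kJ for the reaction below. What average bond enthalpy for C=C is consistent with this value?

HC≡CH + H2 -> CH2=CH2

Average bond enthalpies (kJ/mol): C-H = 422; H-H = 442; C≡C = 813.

D(C=C) ≈ 634 kJ/mol

Let D be the C=C bond energy.
Σ(broken) = 1×813 + 2×422 + 1×442 = 2099
Σ(formed) = 4×422 + 1×D = 1688 + D
ΔH = Σ(broken) − Σ(formed) = (2099) − (1688 + D) = +411 − D
Setting this equal to −223 kJ gives D = 634 kJ/mol.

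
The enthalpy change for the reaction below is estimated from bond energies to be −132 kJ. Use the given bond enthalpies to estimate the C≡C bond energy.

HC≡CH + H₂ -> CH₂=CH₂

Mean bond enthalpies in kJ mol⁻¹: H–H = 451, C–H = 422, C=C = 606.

Let D be the C≡C bond energy.
Σ(broken) = 1×D + 2×422 + 1×451 = 1295 + D
Σ(formed) = 4×422 + 1×606 = 2294
ΔH = Σ(broken) − Σ(formed) = (1295 + D) − (2294) = −999 + D
Setting this equal to −132 kJ gives D = 867 kJ/mol.

D(C≡C) ≈ 867 kJ/mol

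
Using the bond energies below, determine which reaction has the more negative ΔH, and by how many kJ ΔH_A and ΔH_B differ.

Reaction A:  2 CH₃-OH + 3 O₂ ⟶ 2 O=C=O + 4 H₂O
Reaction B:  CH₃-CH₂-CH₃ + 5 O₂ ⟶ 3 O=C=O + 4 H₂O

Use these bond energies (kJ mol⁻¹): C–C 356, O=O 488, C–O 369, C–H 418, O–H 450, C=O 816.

Reaction A:
  Bonds broken (reactants):
    C–H: 6 × 418 = 2508
    C–O: 2 × 369 = 738
    O–H: 2 × 450 = 900
    O=O: 3 × 488 = 1464
    Σ(broken) = 5610 kJ
  Bonds formed (products):
    C=O: 4 × 816 = 3264
    O–H: 8 × 450 = 3600
    Σ(formed) = 6864 kJ
  ΔH_A = 5610 − 6864 = −1254 kJ
Reaction B:
  Bonds broken (reactants):
    C–C: 2 × 356 = 712
    C–H: 8 × 418 = 3344
    O=O: 5 × 488 = 2440
    Σ(broken) = 6496 kJ
  Bonds formed (products):
    C=O: 6 × 816 = 4896
    O–H: 8 × 450 = 3600
    Σ(formed) = 8496 kJ
  ΔH_B = 6496 − 8496 = −2000 kJ
ΔH_A − ΔH_B = +746 kJ, so reaction B has the more negative ΔH; |ΔH_A − ΔH_B| = 746 kJ.

Reaction B, by 746 kJ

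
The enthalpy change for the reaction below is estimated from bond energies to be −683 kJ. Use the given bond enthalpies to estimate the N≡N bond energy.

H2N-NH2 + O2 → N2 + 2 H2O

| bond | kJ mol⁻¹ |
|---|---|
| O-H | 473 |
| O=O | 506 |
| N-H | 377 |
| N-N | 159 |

D(N≡N) ≈ 964 kJ/mol

Let D be the N≡N bond energy.
Σ(broken) = 4×377 + 1×159 + 1×506 = 2173
Σ(formed) = 1×D + 4×473 = 1892 + D
ΔH = Σ(broken) − Σ(formed) = (2173) − (1892 + D) = +281 − D
Setting this equal to −683 kJ gives D = 964 kJ/mol.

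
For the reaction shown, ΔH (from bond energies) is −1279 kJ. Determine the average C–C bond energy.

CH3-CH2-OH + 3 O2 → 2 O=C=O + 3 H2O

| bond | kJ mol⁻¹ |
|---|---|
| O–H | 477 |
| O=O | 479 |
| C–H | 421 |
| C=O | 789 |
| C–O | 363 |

D(C–C) ≈ 357 kJ/mol

Let D be the C–C bond energy.
Σ(broken) = 1×D + 5×421 + 1×363 + 1×477 + 3×479 = 4382 + D
Σ(formed) = 4×789 + 6×477 = 6018
ΔH = Σ(broken) − Σ(formed) = (4382 + D) − (6018) = −1636 + D
Setting this equal to −1279 kJ gives D = 357 kJ/mol.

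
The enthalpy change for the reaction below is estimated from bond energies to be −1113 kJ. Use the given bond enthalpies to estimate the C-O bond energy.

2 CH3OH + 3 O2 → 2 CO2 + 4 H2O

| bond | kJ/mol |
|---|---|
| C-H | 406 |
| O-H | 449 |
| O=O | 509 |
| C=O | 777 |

D(C-O) ≈ 363 kJ/mol

Let D be the C-O bond energy.
Σ(broken) = 6×406 + 2×D + 2×449 + 3×509 = 4861 + 2D
Σ(formed) = 4×777 + 8×449 = 6700
ΔH = Σ(broken) − Σ(formed) = (4861 + 2D) − (6700) = −1839 + 2D
Setting this equal to −1113 kJ gives 2D = 726, so D = 363 kJ/mol.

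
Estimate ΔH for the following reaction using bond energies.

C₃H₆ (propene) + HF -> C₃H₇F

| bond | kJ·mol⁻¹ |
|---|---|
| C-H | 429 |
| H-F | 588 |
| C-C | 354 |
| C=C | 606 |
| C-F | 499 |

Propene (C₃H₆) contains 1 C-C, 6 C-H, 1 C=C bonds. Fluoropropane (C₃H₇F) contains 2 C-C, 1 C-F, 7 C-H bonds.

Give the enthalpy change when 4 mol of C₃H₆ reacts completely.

Bonds broken (reactants):
  C-C: 1 × 354 = 354
  C-H: 6 × 429 = 2574
  C=C: 1 × 606 = 606
  H-F: 1 × 588 = 588
  Σ(broken) = 4122 kJ
Bonds formed (products):
  C-C: 2 × 354 = 708
  C-F: 1 × 499 = 499
  C-H: 7 × 429 = 3003
  Σ(formed) = 4210 kJ
ΔH = Σ(broken) − Σ(formed) = 4122 − 4210 = −88 kJ
For 4× the reaction as written: 4 × (−88) = −352 kJ

ΔH = −352 kJ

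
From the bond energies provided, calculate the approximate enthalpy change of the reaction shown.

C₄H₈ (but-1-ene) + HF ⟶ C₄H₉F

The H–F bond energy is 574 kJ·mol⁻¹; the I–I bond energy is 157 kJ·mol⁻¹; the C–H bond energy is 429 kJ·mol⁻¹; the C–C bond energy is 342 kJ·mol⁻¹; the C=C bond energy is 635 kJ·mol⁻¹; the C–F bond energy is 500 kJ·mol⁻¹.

ΔH ≈ −62 kJ

Bonds broken (reactants):
  C–C: 2 × 342 = 684
  C–H: 8 × 429 = 3432
  C=C: 1 × 635 = 635
  H–F: 1 × 574 = 574
  Σ(broken) = 5325 kJ
Bonds formed (products):
  C–C: 3 × 342 = 1026
  C–F: 1 × 500 = 500
  C–H: 9 × 429 = 3861
  Σ(formed) = 5387 kJ
ΔH = Σ(broken) − Σ(formed) = 5325 − 5387 = −62 kJ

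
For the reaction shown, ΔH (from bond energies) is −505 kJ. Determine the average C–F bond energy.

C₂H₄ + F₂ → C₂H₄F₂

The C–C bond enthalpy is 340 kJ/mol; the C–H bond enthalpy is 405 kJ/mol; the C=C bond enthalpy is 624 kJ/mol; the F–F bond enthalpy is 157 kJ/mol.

D(C–F) ≈ 473 kJ/mol

Let D be the C–F bond energy.
Σ(broken) = 4×405 + 1×624 + 1×157 = 2401
Σ(formed) = 1×340 + 2×D + 4×405 = 1960 + 2D
ΔH = Σ(broken) − Σ(formed) = (2401) − (1960 + 2D) = +441 − 2D
Setting this equal to −505 kJ gives 2D = 946, so D = 473 kJ/mol.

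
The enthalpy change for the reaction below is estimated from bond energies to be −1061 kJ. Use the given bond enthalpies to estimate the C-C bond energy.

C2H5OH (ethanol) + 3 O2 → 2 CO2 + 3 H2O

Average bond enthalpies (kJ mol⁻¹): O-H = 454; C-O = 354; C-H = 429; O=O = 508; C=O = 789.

Let D be the C-C bond energy.
Σ(broken) = 1×D + 5×429 + 1×354 + 1×454 + 3×508 = 4477 + D
Σ(formed) = 4×789 + 6×454 = 5880
ΔH = Σ(broken) − Σ(formed) = (4477 + D) − (5880) = −1403 + D
Setting this equal to −1061 kJ gives D = 342 kJ/mol.

D(C-C) ≈ 342 kJ/mol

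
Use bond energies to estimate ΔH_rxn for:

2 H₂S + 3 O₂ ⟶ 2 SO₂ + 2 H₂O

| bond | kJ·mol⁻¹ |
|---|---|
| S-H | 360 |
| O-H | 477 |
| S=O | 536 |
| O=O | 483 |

Bonds broken (reactants):
  O=O: 3 × 483 = 1449
  S-H: 4 × 360 = 1440
  Σ(broken) = 2889 kJ
Bonds formed (products):
  O-H: 4 × 477 = 1908
  S=O: 4 × 536 = 2144
  Σ(formed) = 4052 kJ
ΔH = Σ(broken) − Σ(formed) = 2889 − 4052 = −1163 kJ

ΔH ≈ −1163 kJ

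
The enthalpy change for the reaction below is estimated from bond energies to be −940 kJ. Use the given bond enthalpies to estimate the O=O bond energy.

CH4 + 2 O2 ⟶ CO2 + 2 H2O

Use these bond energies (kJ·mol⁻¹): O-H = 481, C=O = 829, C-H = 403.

Let D be the O=O bond energy.
Σ(broken) = 4×403 + 2×D = 1612 + 2D
Σ(formed) = 2×829 + 4×481 = 3582
ΔH = Σ(broken) − Σ(formed) = (1612 + 2D) − (3582) = −1970 + 2D
Setting this equal to −940 kJ gives 2D = 1030, so D = 515 kJ/mol.

D(O=O) ≈ 515 kJ/mol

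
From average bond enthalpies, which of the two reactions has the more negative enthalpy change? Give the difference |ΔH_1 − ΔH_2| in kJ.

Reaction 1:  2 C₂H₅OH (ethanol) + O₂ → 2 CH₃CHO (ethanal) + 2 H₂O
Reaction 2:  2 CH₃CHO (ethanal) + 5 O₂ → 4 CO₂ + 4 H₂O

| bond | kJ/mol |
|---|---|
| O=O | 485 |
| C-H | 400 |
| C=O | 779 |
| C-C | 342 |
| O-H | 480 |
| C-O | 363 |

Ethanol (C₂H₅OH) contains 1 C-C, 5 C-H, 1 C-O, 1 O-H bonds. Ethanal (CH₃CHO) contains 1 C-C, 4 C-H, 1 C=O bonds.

Reaction 2, by 1698 kJ

Reaction 1:
  Bonds broken (reactants):
    C-C: 2 × 342 = 684
    C-H: 10 × 400 = 4000
    C-O: 2 × 363 = 726
    O-H: 2 × 480 = 960
    O=O: 1 × 485 = 485
    Σ(broken) = 6855 kJ
  Bonds formed (products):
    C-C: 2 × 342 = 684
    C-H: 8 × 400 = 3200
    C=O: 2 × 779 = 1558
    O-H: 4 × 480 = 1920
    Σ(formed) = 7362 kJ
  ΔH_1 = 6855 − 7362 = −507 kJ
Reaction 2:
  Bonds broken (reactants):
    C-C: 2 × 342 = 684
    C-H: 8 × 400 = 3200
    C=O: 2 × 779 = 1558
    O=O: 5 × 485 = 2425
    Σ(broken) = 7867 kJ
  Bonds formed (products):
    C=O: 8 × 779 = 6232
    O-H: 8 × 480 = 3840
    Σ(formed) = 10072 kJ
  ΔH_2 = 7867 − 10072 = −2205 kJ
ΔH_1 − ΔH_2 = +1698 kJ, so reaction 2 has the more negative ΔH; |ΔH_1 − ΔH_2| = 1698 kJ.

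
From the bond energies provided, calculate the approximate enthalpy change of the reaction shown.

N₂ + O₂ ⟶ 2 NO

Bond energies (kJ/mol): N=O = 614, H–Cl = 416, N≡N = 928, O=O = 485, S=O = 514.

ΔH ≈ +185 kJ

Bonds broken (reactants):
  N≡N: 1 × 928 = 928
  O=O: 1 × 485 = 485
  Σ(broken) = 1413 kJ
Bonds formed (products):
  N=O: 2 × 614 = 1228
  Σ(formed) = 1228 kJ
ΔH = Σ(broken) − Σ(formed) = 1413 − 1228 = +185 kJ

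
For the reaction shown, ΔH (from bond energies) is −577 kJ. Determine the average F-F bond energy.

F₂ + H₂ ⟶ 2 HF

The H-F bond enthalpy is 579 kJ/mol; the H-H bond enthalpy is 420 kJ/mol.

Let D be the F-F bond energy.
Σ(broken) = 1×D + 1×420 = 420 + D
Σ(formed) = 2×579 = 1158
ΔH = Σ(broken) − Σ(formed) = (420 + D) − (1158) = −738 + D
Setting this equal to −577 kJ gives D = 161 kJ/mol.

D(F-F) ≈ 161 kJ/mol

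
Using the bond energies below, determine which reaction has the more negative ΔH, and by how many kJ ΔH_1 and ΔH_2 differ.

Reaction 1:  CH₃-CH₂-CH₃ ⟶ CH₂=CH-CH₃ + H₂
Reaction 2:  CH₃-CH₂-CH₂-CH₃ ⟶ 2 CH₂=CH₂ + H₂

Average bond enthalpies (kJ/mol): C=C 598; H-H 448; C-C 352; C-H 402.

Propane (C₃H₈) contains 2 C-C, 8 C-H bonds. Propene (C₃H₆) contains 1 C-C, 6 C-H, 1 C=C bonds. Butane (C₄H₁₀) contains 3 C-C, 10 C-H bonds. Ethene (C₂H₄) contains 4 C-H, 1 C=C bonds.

Reaction 1:
  Bonds broken (reactants):
    C-C: 2 × 352 = 704
    C-H: 8 × 402 = 3216
    Σ(broken) = 3920 kJ
  Bonds formed (products):
    C-C: 1 × 352 = 352
    C-H: 6 × 402 = 2412
    C=C: 1 × 598 = 598
    H-H: 1 × 448 = 448
    Σ(formed) = 3810 kJ
  ΔH_1 = 3920 − 3810 = +110 kJ
Reaction 2:
  Bonds broken (reactants):
    C-C: 3 × 352 = 1056
    C-H: 10 × 402 = 4020
    Σ(broken) = 5076 kJ
  Bonds formed (products):
    C-H: 8 × 402 = 3216
    C=C: 2 × 598 = 1196
    H-H: 1 × 448 = 448
    Σ(formed) = 4860 kJ
  ΔH_2 = 5076 − 4860 = +216 kJ
ΔH_1 − ΔH_2 = −106 kJ, so reaction 1 has the more negative ΔH; |ΔH_1 − ΔH_2| = 106 kJ.

Reaction 1, by 106 kJ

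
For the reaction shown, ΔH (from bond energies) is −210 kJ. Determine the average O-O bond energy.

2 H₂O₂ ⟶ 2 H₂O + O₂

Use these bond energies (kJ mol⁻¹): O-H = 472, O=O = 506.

D(O-O) ≈ 148 kJ/mol

Let D be the O-O bond energy.
Σ(broken) = 4×472 + 2×D = 1888 + 2D
Σ(formed) = 4×472 + 1×506 = 2394
ΔH = Σ(broken) − Σ(formed) = (1888 + 2D) − (2394) = −506 + 2D
Setting this equal to −210 kJ gives 2D = 296, so D = 148 kJ/mol.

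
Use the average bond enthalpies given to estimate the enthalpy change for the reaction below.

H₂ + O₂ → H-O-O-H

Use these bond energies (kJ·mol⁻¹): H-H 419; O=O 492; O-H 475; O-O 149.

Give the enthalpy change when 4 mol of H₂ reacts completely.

Bonds broken (reactants):
  H-H: 1 × 419 = 419
  O=O: 1 × 492 = 492
  Σ(broken) = 911 kJ
Bonds formed (products):
  O-H: 2 × 475 = 950
  O-O: 1 × 149 = 149
  Σ(formed) = 1099 kJ
ΔH = Σ(broken) − Σ(formed) = 911 − 1099 = −188 kJ
For 4× the reaction as written: 4 × (−188) = −752 kJ

ΔH = −752 kJ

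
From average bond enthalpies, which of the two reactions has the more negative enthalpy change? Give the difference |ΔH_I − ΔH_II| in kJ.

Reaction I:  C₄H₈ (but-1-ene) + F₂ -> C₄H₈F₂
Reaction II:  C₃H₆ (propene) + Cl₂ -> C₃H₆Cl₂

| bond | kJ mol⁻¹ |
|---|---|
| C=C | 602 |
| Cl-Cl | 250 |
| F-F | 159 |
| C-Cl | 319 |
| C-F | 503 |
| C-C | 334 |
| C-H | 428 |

Reaction I:
  Bonds broken (reactants):
    C-C: 2 × 334 = 668
    C-H: 8 × 428 = 3424
    C=C: 1 × 602 = 602
    F-F: 1 × 159 = 159
    Σ(broken) = 4853 kJ
  Bonds formed (products):
    C-C: 3 × 334 = 1002
    C-F: 2 × 503 = 1006
    C-H: 8 × 428 = 3424
    Σ(formed) = 5432 kJ
  ΔH_I = 4853 − 5432 = −579 kJ
Reaction II:
  Bonds broken (reactants):
    C-C: 1 × 334 = 334
    C-H: 6 × 428 = 2568
    C=C: 1 × 602 = 602
    Cl-Cl: 1 × 250 = 250
    Σ(broken) = 3754 kJ
  Bonds formed (products):
    C-C: 2 × 334 = 668
    C-Cl: 2 × 319 = 638
    C-H: 6 × 428 = 2568
    Σ(formed) = 3874 kJ
  ΔH_II = 3754 − 3874 = −120 kJ
ΔH_I − ΔH_II = −459 kJ, so reaction I has the more negative ΔH; |ΔH_I − ΔH_II| = 459 kJ.

Reaction I, by 459 kJ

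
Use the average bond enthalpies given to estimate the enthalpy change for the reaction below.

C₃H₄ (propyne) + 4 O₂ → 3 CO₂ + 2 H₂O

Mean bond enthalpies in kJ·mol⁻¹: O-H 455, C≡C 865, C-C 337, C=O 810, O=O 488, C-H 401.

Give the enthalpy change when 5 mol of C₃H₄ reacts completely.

ΔH = −9610 kJ

Bonds broken (reactants):
  C≡C: 1 × 865 = 865
  C-C: 1 × 337 = 337
  C-H: 4 × 401 = 1604
  O=O: 4 × 488 = 1952
  Σ(broken) = 4758 kJ
Bonds formed (products):
  C=O: 6 × 810 = 4860
  O-H: 4 × 455 = 1820
  Σ(formed) = 6680 kJ
ΔH = Σ(broken) − Σ(formed) = 4758 − 6680 = −1922 kJ
For 5× the reaction as written: 5 × (−1922) = −9610 kJ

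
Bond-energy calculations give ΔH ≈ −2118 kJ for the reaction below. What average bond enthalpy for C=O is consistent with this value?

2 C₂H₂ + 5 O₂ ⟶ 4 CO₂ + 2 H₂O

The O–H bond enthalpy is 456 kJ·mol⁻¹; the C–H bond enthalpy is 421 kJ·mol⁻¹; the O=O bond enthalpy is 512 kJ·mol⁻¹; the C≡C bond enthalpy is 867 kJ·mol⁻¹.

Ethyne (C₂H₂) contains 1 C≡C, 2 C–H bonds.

Let D be the C=O bond energy.
Σ(broken) = 2×867 + 4×421 + 5×512 = 5978
Σ(formed) = 8×D + 4×456 = 1824 + 8D
ΔH = Σ(broken) − Σ(formed) = (5978) − (1824 + 8D) = +4154 − 8D
Setting this equal to −2118 kJ gives 8D = 6272, so D = 784 kJ/mol.

D(C=O) ≈ 784 kJ/mol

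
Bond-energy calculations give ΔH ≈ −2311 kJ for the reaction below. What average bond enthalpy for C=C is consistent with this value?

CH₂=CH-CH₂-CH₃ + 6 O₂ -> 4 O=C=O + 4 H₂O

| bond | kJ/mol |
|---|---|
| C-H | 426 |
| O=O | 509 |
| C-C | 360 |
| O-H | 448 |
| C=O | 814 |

Let D be the C=C bond energy.
Σ(broken) = 2×360 + 8×426 + 1×D + 6×509 = 7182 + D
Σ(formed) = 8×814 + 8×448 = 10096
ΔH = Σ(broken) − Σ(formed) = (7182 + D) − (10096) = −2914 + D
Setting this equal to −2311 kJ gives D = 603 kJ/mol.

D(C=C) ≈ 603 kJ/mol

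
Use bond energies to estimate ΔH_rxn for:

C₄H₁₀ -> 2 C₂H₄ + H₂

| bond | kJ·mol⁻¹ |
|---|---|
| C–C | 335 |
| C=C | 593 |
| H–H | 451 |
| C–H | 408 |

Bonds broken (reactants):
  C–C: 3 × 335 = 1005
  C–H: 10 × 408 = 4080
  Σ(broken) = 5085 kJ
Bonds formed (products):
  C–H: 8 × 408 = 3264
  C=C: 2 × 593 = 1186
  H–H: 1 × 451 = 451
  Σ(formed) = 4901 kJ
ΔH = Σ(broken) − Σ(formed) = 5085 − 4901 = +184 kJ

ΔH ≈ +184 kJ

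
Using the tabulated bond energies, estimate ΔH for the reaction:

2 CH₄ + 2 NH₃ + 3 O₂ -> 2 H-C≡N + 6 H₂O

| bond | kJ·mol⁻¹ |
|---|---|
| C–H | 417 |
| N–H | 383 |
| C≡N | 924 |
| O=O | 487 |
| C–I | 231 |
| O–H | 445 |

Bonds broken (reactants):
  C–H: 8 × 417 = 3336
  N–H: 6 × 383 = 2298
  O=O: 3 × 487 = 1461
  Σ(broken) = 7095 kJ
Bonds formed (products):
  C≡N: 2 × 924 = 1848
  C–H: 2 × 417 = 834
  O–H: 12 × 445 = 5340
  Σ(formed) = 8022 kJ
ΔH = Σ(broken) − Σ(formed) = 7095 − 8022 = −927 kJ

ΔH ≈ −927 kJ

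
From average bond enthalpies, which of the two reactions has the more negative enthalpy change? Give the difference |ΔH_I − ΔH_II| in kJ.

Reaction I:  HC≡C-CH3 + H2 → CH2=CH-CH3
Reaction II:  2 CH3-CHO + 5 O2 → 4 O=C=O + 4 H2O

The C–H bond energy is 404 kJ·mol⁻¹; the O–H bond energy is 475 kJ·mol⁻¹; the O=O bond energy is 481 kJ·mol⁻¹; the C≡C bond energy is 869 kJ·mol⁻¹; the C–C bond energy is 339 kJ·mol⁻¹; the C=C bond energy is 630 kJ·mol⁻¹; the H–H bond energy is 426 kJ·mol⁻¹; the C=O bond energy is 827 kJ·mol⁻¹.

Reaction II, by 2304 kJ

Reaction I:
  Bonds broken (reactants):
    C≡C: 1 × 869 = 869
    C–C: 1 × 339 = 339
    C–H: 4 × 404 = 1616
    H–H: 1 × 426 = 426
    Σ(broken) = 3250 kJ
  Bonds formed (products):
    C–C: 1 × 339 = 339
    C–H: 6 × 404 = 2424
    C=C: 1 × 630 = 630
    Σ(formed) = 3393 kJ
  ΔH_I = 3250 − 3393 = −143 kJ
Reaction II:
  Bonds broken (reactants):
    C–C: 2 × 339 = 678
    C–H: 8 × 404 = 3232
    C=O: 2 × 827 = 1654
    O=O: 5 × 481 = 2405
    Σ(broken) = 7969 kJ
  Bonds formed (products):
    C=O: 8 × 827 = 6616
    O–H: 8 × 475 = 3800
    Σ(formed) = 10416 kJ
  ΔH_II = 7969 − 10416 = −2447 kJ
ΔH_I − ΔH_II = +2304 kJ, so reaction II has the more negative ΔH; |ΔH_I − ΔH_II| = 2304 kJ.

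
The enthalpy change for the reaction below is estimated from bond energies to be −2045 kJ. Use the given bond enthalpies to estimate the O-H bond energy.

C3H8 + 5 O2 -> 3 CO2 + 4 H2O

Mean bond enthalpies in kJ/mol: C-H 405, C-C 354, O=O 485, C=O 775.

D(O-H) ≈ 471 kJ/mol

Let D be the O-H bond energy.
Σ(broken) = 2×354 + 8×405 + 5×485 = 6373
Σ(formed) = 6×775 + 8×D = 4650 + 8D
ΔH = Σ(broken) − Σ(formed) = (6373) − (4650 + 8D) = +1723 − 8D
Setting this equal to −2045 kJ gives 8D = 3768, so D = 471 kJ/mol.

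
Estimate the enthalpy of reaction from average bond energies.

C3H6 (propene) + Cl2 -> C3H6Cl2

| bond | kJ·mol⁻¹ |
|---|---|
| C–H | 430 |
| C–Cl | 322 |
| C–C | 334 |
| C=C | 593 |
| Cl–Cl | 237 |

Bonds broken (reactants):
  C–C: 1 × 334 = 334
  C–H: 6 × 430 = 2580
  C=C: 1 × 593 = 593
  Cl–Cl: 1 × 237 = 237
  Σ(broken) = 3744 kJ
Bonds formed (products):
  C–C: 2 × 334 = 668
  C–Cl: 2 × 322 = 644
  C–H: 6 × 430 = 2580
  Σ(formed) = 3892 kJ
ΔH = Σ(broken) − Σ(formed) = 3744 − 3892 = −148 kJ

ΔH ≈ −148 kJ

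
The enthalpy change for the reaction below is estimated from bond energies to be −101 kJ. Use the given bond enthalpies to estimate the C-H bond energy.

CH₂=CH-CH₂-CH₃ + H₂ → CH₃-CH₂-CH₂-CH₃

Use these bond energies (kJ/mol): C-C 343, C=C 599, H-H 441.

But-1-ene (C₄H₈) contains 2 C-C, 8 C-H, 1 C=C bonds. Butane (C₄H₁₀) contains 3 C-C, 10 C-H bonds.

D(C-H) ≈ 399 kJ/mol

Let D be the C-H bond energy.
Σ(broken) = 2×343 + 8×D + 1×599 + 1×441 = 1726 + 8D
Σ(formed) = 3×343 + 10×D = 1029 + 10D
ΔH = Σ(broken) − Σ(formed) = (1726 + 8D) − (1029 + 10D) = +697 − 2D
Setting this equal to −101 kJ gives 2D = 798, so D = 399 kJ/mol.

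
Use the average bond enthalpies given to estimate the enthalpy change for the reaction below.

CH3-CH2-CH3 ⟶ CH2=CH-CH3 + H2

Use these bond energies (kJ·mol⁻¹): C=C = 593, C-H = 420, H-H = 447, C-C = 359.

ΔH ≈ +159 kJ

Bonds broken (reactants):
  C-C: 2 × 359 = 718
  C-H: 8 × 420 = 3360
  Σ(broken) = 4078 kJ
Bonds formed (products):
  C-C: 1 × 359 = 359
  C-H: 6 × 420 = 2520
  C=C: 1 × 593 = 593
  H-H: 1 × 447 = 447
  Σ(formed) = 3919 kJ
ΔH = Σ(broken) − Σ(formed) = 4078 − 3919 = +159 kJ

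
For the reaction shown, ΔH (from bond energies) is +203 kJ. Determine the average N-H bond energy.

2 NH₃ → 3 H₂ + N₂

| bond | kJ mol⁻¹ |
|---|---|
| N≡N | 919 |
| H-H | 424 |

Let D be the N-H bond energy.
Σ(broken) = 6×D = 6D
Σ(formed) = 3×424 + 1×919 = 2191
ΔH = Σ(broken) − Σ(formed) = (6D) − (2191) = −2191 + 6D
Setting this equal to +203 kJ gives 6D = 2394, so D = 399 kJ/mol.

D(N-H) ≈ 399 kJ/mol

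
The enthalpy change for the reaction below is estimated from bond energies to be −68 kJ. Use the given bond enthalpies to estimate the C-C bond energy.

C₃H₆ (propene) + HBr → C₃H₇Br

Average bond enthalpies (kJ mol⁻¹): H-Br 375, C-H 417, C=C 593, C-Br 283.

D(C-C) ≈ 336 kJ/mol

Let D be the C-C bond energy.
Σ(broken) = 1×D + 6×417 + 1×593 + 1×375 = 3470 + D
Σ(formed) = 1×283 + 2×D + 7×417 = 3202 + 2D
ΔH = Σ(broken) − Σ(formed) = (3470 + D) − (3202 + 2D) = +268 − D
Setting this equal to −68 kJ gives D = 336 kJ/mol.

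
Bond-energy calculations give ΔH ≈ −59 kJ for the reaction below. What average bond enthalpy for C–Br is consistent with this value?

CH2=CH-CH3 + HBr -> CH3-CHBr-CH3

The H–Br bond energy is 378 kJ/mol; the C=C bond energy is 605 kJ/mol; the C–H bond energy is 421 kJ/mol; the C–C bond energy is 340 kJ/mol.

Let D be the C–Br bond energy.
Σ(broken) = 1×340 + 6×421 + 1×605 + 1×378 = 3849
Σ(formed) = 1×D + 2×340 + 7×421 = 3627 + D
ΔH = Σ(broken) − Σ(formed) = (3849) − (3627 + D) = +222 − D
Setting this equal to −59 kJ gives D = 281 kJ/mol.

D(C–Br) ≈ 281 kJ/mol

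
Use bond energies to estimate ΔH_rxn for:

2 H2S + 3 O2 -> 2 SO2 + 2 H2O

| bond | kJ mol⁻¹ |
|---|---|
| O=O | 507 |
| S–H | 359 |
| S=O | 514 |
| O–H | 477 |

ΔH ≈ −1007 kJ

Bonds broken (reactants):
  O=O: 3 × 507 = 1521
  S–H: 4 × 359 = 1436
  Σ(broken) = 2957 kJ
Bonds formed (products):
  O–H: 4 × 477 = 1908
  S=O: 4 × 514 = 2056
  Σ(formed) = 3964 kJ
ΔH = Σ(broken) − Σ(formed) = 2957 − 3964 = −1007 kJ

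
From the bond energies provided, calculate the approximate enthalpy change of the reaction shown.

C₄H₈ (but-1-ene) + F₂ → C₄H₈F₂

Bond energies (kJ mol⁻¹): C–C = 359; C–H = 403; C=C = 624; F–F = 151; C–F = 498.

Bonds broken (reactants):
  C–C: 2 × 359 = 718
  C–H: 8 × 403 = 3224
  C=C: 1 × 624 = 624
  F–F: 1 × 151 = 151
  Σ(broken) = 4717 kJ
Bonds formed (products):
  C–C: 3 × 359 = 1077
  C–F: 2 × 498 = 996
  C–H: 8 × 403 = 3224
  Σ(formed) = 5297 kJ
ΔH = Σ(broken) − Σ(formed) = 4717 − 5297 = −580 kJ

ΔH ≈ −580 kJ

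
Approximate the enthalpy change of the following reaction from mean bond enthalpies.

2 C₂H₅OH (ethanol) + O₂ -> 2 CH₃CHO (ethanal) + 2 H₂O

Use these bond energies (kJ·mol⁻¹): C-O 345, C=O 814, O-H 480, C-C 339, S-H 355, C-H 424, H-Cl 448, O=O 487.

ΔH ≈ −563 kJ

Bonds broken (reactants):
  C-C: 2 × 339 = 678
  C-H: 10 × 424 = 4240
  C-O: 2 × 345 = 690
  O-H: 2 × 480 = 960
  O=O: 1 × 487 = 487
  Σ(broken) = 7055 kJ
Bonds formed (products):
  C-C: 2 × 339 = 678
  C-H: 8 × 424 = 3392
  C=O: 2 × 814 = 1628
  O-H: 4 × 480 = 1920
  Σ(formed) = 7618 kJ
ΔH = Σ(broken) − Σ(formed) = 7055 − 7618 = −563 kJ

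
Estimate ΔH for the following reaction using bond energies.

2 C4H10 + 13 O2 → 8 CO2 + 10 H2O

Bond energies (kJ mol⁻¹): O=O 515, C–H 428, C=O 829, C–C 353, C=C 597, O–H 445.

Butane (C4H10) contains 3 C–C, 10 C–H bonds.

Bonds broken (reactants):
  C–C: 6 × 353 = 2118
  C–H: 20 × 428 = 8560
  O=O: 13 × 515 = 6695
  Σ(broken) = 17373 kJ
Bonds formed (products):
  C=O: 16 × 829 = 13264
  O–H: 20 × 445 = 8900
  Σ(formed) = 22164 kJ
ΔH = Σ(broken) − Σ(formed) = 17373 − 22164 = −4791 kJ

ΔH ≈ −4791 kJ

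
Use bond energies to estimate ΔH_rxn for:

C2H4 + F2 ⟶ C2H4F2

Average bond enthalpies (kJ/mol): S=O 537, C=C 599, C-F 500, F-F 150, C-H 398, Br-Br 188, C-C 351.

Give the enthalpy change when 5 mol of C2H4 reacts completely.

ΔH = −3010 kJ

Bonds broken (reactants):
  C-H: 4 × 398 = 1592
  C=C: 1 × 599 = 599
  F-F: 1 × 150 = 150
  Σ(broken) = 2341 kJ
Bonds formed (products):
  C-C: 1 × 351 = 351
  C-F: 2 × 500 = 1000
  C-H: 4 × 398 = 1592
  Σ(formed) = 2943 kJ
ΔH = Σ(broken) − Σ(formed) = 2341 − 2943 = −602 kJ
For 5× the reaction as written: 5 × (−602) = −3010 kJ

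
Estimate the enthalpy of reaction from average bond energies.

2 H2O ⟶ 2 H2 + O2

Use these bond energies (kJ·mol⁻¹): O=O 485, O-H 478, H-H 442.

ΔH ≈ +543 kJ

Bonds broken (reactants):
  O-H: 4 × 478 = 1912
  Σ(broken) = 1912 kJ
Bonds formed (products):
  H-H: 2 × 442 = 884
  O=O: 1 × 485 = 485
  Σ(formed) = 1369 kJ
ΔH = Σ(broken) − Σ(formed) = 1912 − 1369 = +543 kJ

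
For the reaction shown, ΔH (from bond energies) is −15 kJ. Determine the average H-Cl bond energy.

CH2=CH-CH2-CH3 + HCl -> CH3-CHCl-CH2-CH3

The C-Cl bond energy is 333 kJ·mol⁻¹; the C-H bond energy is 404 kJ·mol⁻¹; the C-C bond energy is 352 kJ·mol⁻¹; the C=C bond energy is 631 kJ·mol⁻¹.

Let D be the H-Cl bond energy.
Σ(broken) = 2×352 + 8×404 + 1×631 + 1×D = 4567 + D
Σ(formed) = 3×352 + 1×333 + 9×404 = 5025
ΔH = Σ(broken) − Σ(formed) = (4567 + D) − (5025) = −458 + D
Setting this equal to −15 kJ gives D = 443 kJ/mol.

D(H-Cl) ≈ 443 kJ/mol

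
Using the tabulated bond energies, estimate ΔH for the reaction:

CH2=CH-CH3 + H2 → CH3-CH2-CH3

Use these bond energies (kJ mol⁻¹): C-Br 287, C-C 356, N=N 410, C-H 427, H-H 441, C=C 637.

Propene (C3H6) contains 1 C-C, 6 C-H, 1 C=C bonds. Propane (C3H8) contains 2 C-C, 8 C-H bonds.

Bonds broken (reactants):
  C-C: 1 × 356 = 356
  C-H: 6 × 427 = 2562
  C=C: 1 × 637 = 637
  H-H: 1 × 441 = 441
  Σ(broken) = 3996 kJ
Bonds formed (products):
  C-C: 2 × 356 = 712
  C-H: 8 × 427 = 3416
  Σ(formed) = 4128 kJ
ΔH = Σ(broken) − Σ(formed) = 3996 − 4128 = −132 kJ

ΔH ≈ −132 kJ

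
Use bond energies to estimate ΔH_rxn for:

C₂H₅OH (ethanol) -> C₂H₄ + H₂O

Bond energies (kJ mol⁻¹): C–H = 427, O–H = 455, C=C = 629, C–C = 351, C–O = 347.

Bonds broken (reactants):
  C–C: 1 × 351 = 351
  C–H: 5 × 427 = 2135
  C–O: 1 × 347 = 347
  O–H: 1 × 455 = 455
  Σ(broken) = 3288 kJ
Bonds formed (products):
  C–H: 4 × 427 = 1708
  C=C: 1 × 629 = 629
  O–H: 2 × 455 = 910
  Σ(formed) = 3247 kJ
ΔH = Σ(broken) − Σ(formed) = 3288 − 3247 = +41 kJ

ΔH ≈ +41 kJ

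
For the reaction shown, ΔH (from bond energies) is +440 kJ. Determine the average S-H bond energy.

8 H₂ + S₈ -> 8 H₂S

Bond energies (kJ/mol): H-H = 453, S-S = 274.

D(S-H) ≈ 336 kJ/mol

Let D be the S-H bond energy.
Σ(broken) = 8×453 + 8×274 = 5816
Σ(formed) = 16×D = 16D
ΔH = Σ(broken) − Σ(formed) = (5816) − (16D) = +5816 − 16D
Setting this equal to +440 kJ gives 16D = 5376, so D = 336 kJ/mol.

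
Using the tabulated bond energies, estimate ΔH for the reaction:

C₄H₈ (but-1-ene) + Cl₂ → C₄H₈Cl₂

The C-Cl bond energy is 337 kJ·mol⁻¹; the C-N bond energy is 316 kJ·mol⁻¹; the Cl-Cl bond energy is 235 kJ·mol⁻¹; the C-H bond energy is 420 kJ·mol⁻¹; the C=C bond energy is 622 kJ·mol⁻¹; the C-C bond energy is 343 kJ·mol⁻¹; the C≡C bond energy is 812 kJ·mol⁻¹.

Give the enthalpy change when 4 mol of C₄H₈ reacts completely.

Bonds broken (reactants):
  C-C: 2 × 343 = 686
  C-H: 8 × 420 = 3360
  C=C: 1 × 622 = 622
  Cl-Cl: 1 × 235 = 235
  Σ(broken) = 4903 kJ
Bonds formed (products):
  C-C: 3 × 343 = 1029
  C-Cl: 2 × 337 = 674
  C-H: 8 × 420 = 3360
  Σ(formed) = 5063 kJ
ΔH = Σ(broken) − Σ(formed) = 4903 − 5063 = −160 kJ
For 4× the reaction as written: 4 × (−160) = −640 kJ

ΔH = −640 kJ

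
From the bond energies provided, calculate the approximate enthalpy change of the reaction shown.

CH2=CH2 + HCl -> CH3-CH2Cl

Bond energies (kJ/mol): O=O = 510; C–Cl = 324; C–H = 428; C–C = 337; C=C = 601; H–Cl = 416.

ΔH ≈ −72 kJ

Bonds broken (reactants):
  C–H: 4 × 428 = 1712
  C=C: 1 × 601 = 601
  H–Cl: 1 × 416 = 416
  Σ(broken) = 2729 kJ
Bonds formed (products):
  C–C: 1 × 337 = 337
  C–Cl: 1 × 324 = 324
  C–H: 5 × 428 = 2140
  Σ(formed) = 2801 kJ
ΔH = Σ(broken) − Σ(formed) = 2729 − 2801 = −72 kJ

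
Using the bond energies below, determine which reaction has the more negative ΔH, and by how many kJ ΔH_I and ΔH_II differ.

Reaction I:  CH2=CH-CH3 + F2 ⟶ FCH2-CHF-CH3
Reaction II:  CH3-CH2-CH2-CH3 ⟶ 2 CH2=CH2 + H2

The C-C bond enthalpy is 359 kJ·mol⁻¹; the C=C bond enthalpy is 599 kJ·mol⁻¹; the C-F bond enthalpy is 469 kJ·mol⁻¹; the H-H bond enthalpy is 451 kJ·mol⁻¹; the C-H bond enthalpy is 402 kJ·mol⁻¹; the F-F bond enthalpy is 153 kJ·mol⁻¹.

Reaction I, by 777 kJ

Reaction I:
  Bonds broken (reactants):
    C-C: 1 × 359 = 359
    C-H: 6 × 402 = 2412
    C=C: 1 × 599 = 599
    F-F: 1 × 153 = 153
    Σ(broken) = 3523 kJ
  Bonds formed (products):
    C-C: 2 × 359 = 718
    C-F: 2 × 469 = 938
    C-H: 6 × 402 = 2412
    Σ(formed) = 4068 kJ
  ΔH_I = 3523 − 4068 = −545 kJ
Reaction II:
  Bonds broken (reactants):
    C-C: 3 × 359 = 1077
    C-H: 10 × 402 = 4020
    Σ(broken) = 5097 kJ
  Bonds formed (products):
    C-H: 8 × 402 = 3216
    C=C: 2 × 599 = 1198
    H-H: 1 × 451 = 451
    Σ(formed) = 4865 kJ
  ΔH_II = 5097 − 4865 = +232 kJ
ΔH_I − ΔH_II = −777 kJ, so reaction I has the more negative ΔH; |ΔH_I − ΔH_II| = 777 kJ.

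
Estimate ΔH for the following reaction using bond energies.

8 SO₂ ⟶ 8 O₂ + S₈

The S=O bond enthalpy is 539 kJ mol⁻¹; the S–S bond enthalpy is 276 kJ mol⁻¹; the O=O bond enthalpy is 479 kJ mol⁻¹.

ΔH ≈ +2584 kJ

Bonds broken (reactants):
  S=O: 16 × 539 = 8624
  Σ(broken) = 8624 kJ
Bonds formed (products):
  O=O: 8 × 479 = 3832
  S–S: 8 × 276 = 2208
  Σ(formed) = 6040 kJ
ΔH = Σ(broken) − Σ(formed) = 8624 − 6040 = +2584 kJ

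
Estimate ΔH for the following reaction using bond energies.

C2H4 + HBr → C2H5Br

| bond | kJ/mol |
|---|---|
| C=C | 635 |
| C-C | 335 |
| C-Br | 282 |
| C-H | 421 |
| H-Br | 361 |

ΔH ≈ −42 kJ

Bonds broken (reactants):
  C-H: 4 × 421 = 1684
  C=C: 1 × 635 = 635
  H-Br: 1 × 361 = 361
  Σ(broken) = 2680 kJ
Bonds formed (products):
  C-Br: 1 × 282 = 282
  C-C: 1 × 335 = 335
  C-H: 5 × 421 = 2105
  Σ(formed) = 2722 kJ
ΔH = Σ(broken) − Σ(formed) = 2680 − 2722 = −42 kJ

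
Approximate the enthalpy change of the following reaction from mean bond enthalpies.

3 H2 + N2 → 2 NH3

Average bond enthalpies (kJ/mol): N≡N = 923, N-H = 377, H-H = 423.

Bonds broken (reactants):
  H-H: 3 × 423 = 1269
  N≡N: 1 × 923 = 923
  Σ(broken) = 2192 kJ
Bonds formed (products):
  N-H: 6 × 377 = 2262
  Σ(formed) = 2262 kJ
ΔH = Σ(broken) − Σ(formed) = 2192 − 2262 = −70 kJ

ΔH ≈ −70 kJ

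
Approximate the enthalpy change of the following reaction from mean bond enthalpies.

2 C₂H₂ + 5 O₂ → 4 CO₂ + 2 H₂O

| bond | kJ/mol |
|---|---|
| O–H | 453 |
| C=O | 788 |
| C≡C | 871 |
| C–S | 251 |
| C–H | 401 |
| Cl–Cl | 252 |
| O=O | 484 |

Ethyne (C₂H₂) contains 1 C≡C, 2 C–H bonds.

ΔH ≈ −2350 kJ

Bonds broken (reactants):
  C≡C: 2 × 871 = 1742
  C–H: 4 × 401 = 1604
  O=O: 5 × 484 = 2420
  Σ(broken) = 5766 kJ
Bonds formed (products):
  C=O: 8 × 788 = 6304
  O–H: 4 × 453 = 1812
  Σ(formed) = 8116 kJ
ΔH = Σ(broken) − Σ(formed) = 5766 − 8116 = −2350 kJ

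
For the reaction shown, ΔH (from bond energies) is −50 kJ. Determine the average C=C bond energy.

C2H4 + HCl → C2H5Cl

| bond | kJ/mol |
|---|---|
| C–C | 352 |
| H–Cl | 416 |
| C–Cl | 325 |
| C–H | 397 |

D(C=C) ≈ 608 kJ/mol

Let D be the C=C bond energy.
Σ(broken) = 4×397 + 1×D + 1×416 = 2004 + D
Σ(formed) = 1×352 + 1×325 + 5×397 = 2662
ΔH = Σ(broken) − Σ(formed) = (2004 + D) − (2662) = −658 + D
Setting this equal to −50 kJ gives D = 608 kJ/mol.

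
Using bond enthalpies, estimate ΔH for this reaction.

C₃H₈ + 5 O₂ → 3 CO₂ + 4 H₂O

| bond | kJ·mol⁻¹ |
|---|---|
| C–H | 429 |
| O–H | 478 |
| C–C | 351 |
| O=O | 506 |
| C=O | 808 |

ΔH ≈ −2008 kJ

Bonds broken (reactants):
  C–C: 2 × 351 = 702
  C–H: 8 × 429 = 3432
  O=O: 5 × 506 = 2530
  Σ(broken) = 6664 kJ
Bonds formed (products):
  C=O: 6 × 808 = 4848
  O–H: 8 × 478 = 3824
  Σ(formed) = 8672 kJ
ΔH = Σ(broken) − Σ(formed) = 6664 − 8672 = −2008 kJ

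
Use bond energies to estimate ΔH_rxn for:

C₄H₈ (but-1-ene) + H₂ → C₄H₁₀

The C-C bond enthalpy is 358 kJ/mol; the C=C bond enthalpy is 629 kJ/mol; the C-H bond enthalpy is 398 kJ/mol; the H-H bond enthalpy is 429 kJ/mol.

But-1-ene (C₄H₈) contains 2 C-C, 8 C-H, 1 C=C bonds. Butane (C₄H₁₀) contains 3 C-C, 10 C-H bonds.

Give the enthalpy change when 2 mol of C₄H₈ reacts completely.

ΔH = −192 kJ

Bonds broken (reactants):
  C-C: 2 × 358 = 716
  C-H: 8 × 398 = 3184
  C=C: 1 × 629 = 629
  H-H: 1 × 429 = 429
  Σ(broken) = 4958 kJ
Bonds formed (products):
  C-C: 3 × 358 = 1074
  C-H: 10 × 398 = 3980
  Σ(formed) = 5054 kJ
ΔH = Σ(broken) − Σ(formed) = 4958 − 5054 = −96 kJ
For 2× the reaction as written: 2 × (−96) = −192 kJ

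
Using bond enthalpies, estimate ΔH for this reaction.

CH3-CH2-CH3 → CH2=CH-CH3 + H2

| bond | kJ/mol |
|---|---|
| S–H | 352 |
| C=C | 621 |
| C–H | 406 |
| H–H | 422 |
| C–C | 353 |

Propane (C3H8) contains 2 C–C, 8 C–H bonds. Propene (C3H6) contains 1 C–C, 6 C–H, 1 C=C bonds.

ΔH ≈ +122 kJ

Bonds broken (reactants):
  C–C: 2 × 353 = 706
  C–H: 8 × 406 = 3248
  Σ(broken) = 3954 kJ
Bonds formed (products):
  C–C: 1 × 353 = 353
  C–H: 6 × 406 = 2436
  C=C: 1 × 621 = 621
  H–H: 1 × 422 = 422
  Σ(formed) = 3832 kJ
ΔH = Σ(broken) − Σ(formed) = 3954 − 3832 = +122 kJ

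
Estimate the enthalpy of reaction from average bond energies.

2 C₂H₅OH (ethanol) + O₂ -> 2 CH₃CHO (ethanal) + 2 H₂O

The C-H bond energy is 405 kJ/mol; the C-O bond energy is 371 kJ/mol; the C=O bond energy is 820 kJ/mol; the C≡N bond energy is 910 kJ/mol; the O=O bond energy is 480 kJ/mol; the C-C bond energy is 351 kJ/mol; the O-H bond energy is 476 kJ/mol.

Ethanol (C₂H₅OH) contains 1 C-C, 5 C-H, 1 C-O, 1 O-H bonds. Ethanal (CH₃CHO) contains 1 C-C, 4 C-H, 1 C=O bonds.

Bonds broken (reactants):
  C-C: 2 × 351 = 702
  C-H: 10 × 405 = 4050
  C-O: 2 × 371 = 742
  O-H: 2 × 476 = 952
  O=O: 1 × 480 = 480
  Σ(broken) = 6926 kJ
Bonds formed (products):
  C-C: 2 × 351 = 702
  C-H: 8 × 405 = 3240
  C=O: 2 × 820 = 1640
  O-H: 4 × 476 = 1904
  Σ(formed) = 7486 kJ
ΔH = Σ(broken) − Σ(formed) = 6926 − 7486 = −560 kJ

ΔH ≈ −560 kJ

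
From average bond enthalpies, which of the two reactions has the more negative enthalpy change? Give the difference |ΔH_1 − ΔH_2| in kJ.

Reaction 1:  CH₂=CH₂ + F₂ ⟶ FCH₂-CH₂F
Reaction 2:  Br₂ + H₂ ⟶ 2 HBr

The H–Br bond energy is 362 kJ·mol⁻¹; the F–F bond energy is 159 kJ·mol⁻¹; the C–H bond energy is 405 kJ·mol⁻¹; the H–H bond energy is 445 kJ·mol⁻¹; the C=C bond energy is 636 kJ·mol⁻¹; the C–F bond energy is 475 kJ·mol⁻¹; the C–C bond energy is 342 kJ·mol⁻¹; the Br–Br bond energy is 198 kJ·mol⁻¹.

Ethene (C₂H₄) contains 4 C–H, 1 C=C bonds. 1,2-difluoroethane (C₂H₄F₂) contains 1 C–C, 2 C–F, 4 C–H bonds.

Reaction 1:
  Bonds broken (reactants):
    C–H: 4 × 405 = 1620
    C=C: 1 × 636 = 636
    F–F: 1 × 159 = 159
    Σ(broken) = 2415 kJ
  Bonds formed (products):
    C–C: 1 × 342 = 342
    C–F: 2 × 475 = 950
    C–H: 4 × 405 = 1620
    Σ(formed) = 2912 kJ
  ΔH_1 = 2415 − 2912 = −497 kJ
Reaction 2:
  Bonds broken (reactants):
    Br–Br: 1 × 198 = 198
    H–H: 1 × 445 = 445
    Σ(broken) = 643 kJ
  Bonds formed (products):
    H–Br: 2 × 362 = 724
    Σ(formed) = 724 kJ
  ΔH_2 = 643 − 724 = −81 kJ
ΔH_1 − ΔH_2 = −416 kJ, so reaction 1 has the more negative ΔH; |ΔH_1 − ΔH_2| = 416 kJ.

Reaction 1, by 416 kJ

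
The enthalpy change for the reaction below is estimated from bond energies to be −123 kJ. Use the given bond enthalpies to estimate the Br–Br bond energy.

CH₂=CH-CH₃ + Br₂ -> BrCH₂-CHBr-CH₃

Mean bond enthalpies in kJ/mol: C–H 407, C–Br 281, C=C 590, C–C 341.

Let D be the Br–Br bond energy.
Σ(broken) = 1×D + 1×341 + 6×407 + 1×590 = 3373 + D
Σ(formed) = 2×281 + 2×341 + 6×407 = 3686
ΔH = Σ(broken) − Σ(formed) = (3373 + D) − (3686) = −313 + D
Setting this equal to −123 kJ gives D = 190 kJ/mol.

D(Br–Br) ≈ 190 kJ/mol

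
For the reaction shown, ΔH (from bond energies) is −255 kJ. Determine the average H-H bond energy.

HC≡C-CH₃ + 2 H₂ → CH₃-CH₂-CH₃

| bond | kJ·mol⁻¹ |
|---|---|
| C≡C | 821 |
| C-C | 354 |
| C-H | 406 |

Let D be the H-H bond energy.
Σ(broken) = 1×821 + 1×354 + 4×406 + 2×D = 2799 + 2D
Σ(formed) = 2×354 + 8×406 = 3956
ΔH = Σ(broken) − Σ(formed) = (2799 + 2D) − (3956) = −1157 + 2D
Setting this equal to −255 kJ gives 2D = 902, so D = 451 kJ/mol.

D(H-H) ≈ 451 kJ/mol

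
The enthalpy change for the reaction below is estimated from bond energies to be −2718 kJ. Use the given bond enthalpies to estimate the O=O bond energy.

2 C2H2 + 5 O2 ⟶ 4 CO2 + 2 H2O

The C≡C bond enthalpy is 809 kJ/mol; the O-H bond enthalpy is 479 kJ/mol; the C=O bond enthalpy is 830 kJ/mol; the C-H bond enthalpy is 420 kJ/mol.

D(O=O) ≈ 508 kJ/mol

Let D be the O=O bond energy.
Σ(broken) = 2×809 + 4×420 + 5×D = 3298 + 5D
Σ(formed) = 8×830 + 4×479 = 8556
ΔH = Σ(broken) − Σ(formed) = (3298 + 5D) − (8556) = −5258 + 5D
Setting this equal to −2718 kJ gives 5D = 2540, so D = 508 kJ/mol.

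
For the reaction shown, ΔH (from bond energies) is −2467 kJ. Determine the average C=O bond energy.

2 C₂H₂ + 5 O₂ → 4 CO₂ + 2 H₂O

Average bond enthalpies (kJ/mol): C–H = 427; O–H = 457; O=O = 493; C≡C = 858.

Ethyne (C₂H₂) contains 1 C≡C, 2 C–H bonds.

D(C=O) ≈ 816 kJ/mol

Let D be the C=O bond energy.
Σ(broken) = 2×858 + 4×427 + 5×493 = 5889
Σ(formed) = 8×D + 4×457 = 1828 + 8D
ΔH = Σ(broken) − Σ(formed) = (5889) − (1828 + 8D) = +4061 − 8D
Setting this equal to −2467 kJ gives 8D = 6528, so D = 816 kJ/mol.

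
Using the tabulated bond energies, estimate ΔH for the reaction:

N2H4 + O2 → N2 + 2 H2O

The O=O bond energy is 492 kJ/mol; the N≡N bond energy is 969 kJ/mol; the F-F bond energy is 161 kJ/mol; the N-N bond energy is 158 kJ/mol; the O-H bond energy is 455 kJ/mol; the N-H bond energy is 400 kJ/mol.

ΔH ≈ −539 kJ

Bonds broken (reactants):
  N-H: 4 × 400 = 1600
  N-N: 1 × 158 = 158
  O=O: 1 × 492 = 492
  Σ(broken) = 2250 kJ
Bonds formed (products):
  N≡N: 1 × 969 = 969
  O-H: 4 × 455 = 1820
  Σ(formed) = 2789 kJ
ΔH = Σ(broken) − Σ(formed) = 2250 − 2789 = −539 kJ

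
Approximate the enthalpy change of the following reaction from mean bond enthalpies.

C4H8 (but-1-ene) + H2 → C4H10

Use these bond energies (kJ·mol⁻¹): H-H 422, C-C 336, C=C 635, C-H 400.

ΔH ≈ −79 kJ

Bonds broken (reactants):
  C-C: 2 × 336 = 672
  C-H: 8 × 400 = 3200
  C=C: 1 × 635 = 635
  H-H: 1 × 422 = 422
  Σ(broken) = 4929 kJ
Bonds formed (products):
  C-C: 3 × 336 = 1008
  C-H: 10 × 400 = 4000
  Σ(formed) = 5008 kJ
ΔH = Σ(broken) − Σ(formed) = 4929 − 5008 = −79 kJ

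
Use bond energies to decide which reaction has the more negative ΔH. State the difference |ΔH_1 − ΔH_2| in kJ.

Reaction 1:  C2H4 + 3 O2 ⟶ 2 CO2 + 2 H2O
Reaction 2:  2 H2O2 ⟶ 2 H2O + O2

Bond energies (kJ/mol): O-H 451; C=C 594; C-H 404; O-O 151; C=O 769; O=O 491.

Reaction 1, by 1008 kJ

Reaction 1:
  Bonds broken (reactants):
    C-H: 4 × 404 = 1616
    C=C: 1 × 594 = 594
    O=O: 3 × 491 = 1473
    Σ(broken) = 3683 kJ
  Bonds formed (products):
    C=O: 4 × 769 = 3076
    O-H: 4 × 451 = 1804
    Σ(formed) = 4880 kJ
  ΔH_1 = 3683 − 4880 = −1197 kJ
Reaction 2:
  Bonds broken (reactants):
    O-H: 4 × 451 = 1804
    O-O: 2 × 151 = 302
    Σ(broken) = 2106 kJ
  Bonds formed (products):
    O-H: 4 × 451 = 1804
    O=O: 1 × 491 = 491
    Σ(formed) = 2295 kJ
  ΔH_2 = 2106 − 2295 = −189 kJ
ΔH_1 − ΔH_2 = −1008 kJ, so reaction 1 has the more negative ΔH; |ΔH_1 − ΔH_2| = 1008 kJ.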